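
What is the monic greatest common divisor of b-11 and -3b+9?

Euclidean algorithm in ℚ[b]:
  b-11 = (-1/3)(-3b+9) + (-8)
  -3b+9 = ((3/8)b-9/8)(-8) + (0)
The last nonzero remainder is the constant -8, so the polynomials are coprime and gcd = 1.

1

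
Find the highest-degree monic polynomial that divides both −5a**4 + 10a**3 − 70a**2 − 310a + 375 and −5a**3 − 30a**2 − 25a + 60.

a**2 + 2a − 3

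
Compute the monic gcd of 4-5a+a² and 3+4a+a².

1

Apply the Euclidean algorithm:
  a²-5a+4 = (a²+4a+3) + (-9a+1)
  a²+4a+3 = (-(1/9)a-37/81)(-9a+1) + (280/81)
  -9a+1 = (-(729/280)a+81/280)(280/81) + (0)
The last nonzero remainder is the constant 280/81, so the polynomials are coprime and gcd = 1.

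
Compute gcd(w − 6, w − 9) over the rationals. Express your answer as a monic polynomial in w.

Apply the Euclidean algorithm:
  w − 6 = (w − 9) + (3)
  w − 9 = ((1/3)w − 3)(3) + (0)
The last nonzero remainder is the constant 3, so the polynomials are coprime and gcd = 1.

1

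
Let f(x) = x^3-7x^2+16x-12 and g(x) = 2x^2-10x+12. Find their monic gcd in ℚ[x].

x^2-5x+6

Euclidean algorithm in ℚ[x]:
  x^3-7x^2+16x-12 = ((1/2)x-1)(2x^2-10x+12) + (0)
Last nonzero remainder: 2x^2-10x+12. Dividing through by 2 gives the monic gcd x^2-5x+6.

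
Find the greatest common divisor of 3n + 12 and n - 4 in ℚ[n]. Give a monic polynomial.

1

By polynomial division,
  3n + 12 = (3)(n - 4) + (24)
  n - 4 = ((1/24)n - 1/6)(24) + (0)
The last nonzero remainder is the constant 24, so the polynomials are coprime and gcd = 1.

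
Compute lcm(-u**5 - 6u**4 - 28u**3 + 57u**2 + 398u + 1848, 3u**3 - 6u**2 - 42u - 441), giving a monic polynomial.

By polynomial division,
  -u**5 - 6u**4 - 28u**3 + 57u**2 + 398u + 1848 = (-(1/3)u**2 - (8/3)u - 58/3)(3u**3 - 6u**2 - 42u - 441) + (-318u**2 - 1590u - 6678)
  3u**3 - 6u**2 - 42u - 441 = (-(1/106)u + 7/106)(-318u**2 - 1590u - 6678) + (0)
Last nonzero remainder: -318u**2 - 1590u - 6678. Dividing through by -318 gives the monic gcd u**2 + 5u + 21.
Then lcm(f, g) = f·g / gcd(f, g); expanding and making the result monic gives the answer.

u**6 - u**5 - 14u**4 - 253u**3 + u**2 + 938u + 12936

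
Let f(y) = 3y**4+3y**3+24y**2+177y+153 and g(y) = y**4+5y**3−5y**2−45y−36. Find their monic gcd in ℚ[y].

y**2+4y+3

Apply the Euclidean algorithm:
  3y**4+3y**3+24y**2+177y+153 = (3)(y**4+5y**3−5y**2−45y−36) + (−12y**3+39y**2+312y+261)
  y**4+5y**3−5y**2−45y−36 = (−(1/12)y−11/16)(−12y**3+39y**2+312y+261) + ((765/16)y**2+(765/4)y+2295/16)
  −12y**3+39y**2+312y+261 = (−(64/255)y+464/255)((765/16)y**2+(765/4)y+2295/16) + (0)
Last nonzero remainder: (765/16)y**2+(765/4)y+2295/16. Dividing through by 765/16 gives the monic gcd y**2+4y+3.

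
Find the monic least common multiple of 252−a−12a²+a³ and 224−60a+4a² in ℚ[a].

−2016+260a+95a²−20a³+a⁴

Repeated division with remainder:
  a³−12a²−a+252 = ((1/4)a+3/4)(4a²−60a+224) + (−12a+84)
  4a²−60a+224 = (−(1/3)a+8/3)(−12a+84) + (0)
Last nonzero remainder: −12a+84. Dividing through by −12 gives the monic gcd a−7.
Then lcm(f, g) = f·g / gcd(f, g); expanding and making the result monic gives the answer.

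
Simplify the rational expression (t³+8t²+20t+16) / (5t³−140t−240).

(t+2)/(5t−30)

Repeated division with remainder:
  t³+8t²+20t+16 = (1/5)(5t³−140t−240) + (8t²+48t+64)
  5t³−140t−240 = ((5/8)t−15/4)(8t²+48t+64) + (0)
Last nonzero remainder: 8t²+48t+64. Dividing through by 8 gives the monic gcd t²+6t+8.
Cancel t²+6t+8 from numerator and denominator to get the reduced form.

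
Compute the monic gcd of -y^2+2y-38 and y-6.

Repeated division with remainder:
  -y^2+2y-38 = (-y-4)(y-6) + (-62)
  y-6 = (-(1/62)y+3/31)(-62) + (0)
The last nonzero remainder is the constant -62, so the polynomials are coprime and gcd = 1.

1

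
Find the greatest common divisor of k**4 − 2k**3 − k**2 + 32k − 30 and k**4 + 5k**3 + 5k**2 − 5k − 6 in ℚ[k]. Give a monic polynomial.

Apply the Euclidean algorithm:
  k**4 − 2k**3 − k**2 + 32k − 30 = (k**4 + 5k**3 + 5k**2 − 5k − 6) + (−7k**3 − 6k**2 + 37k − 24)
  k**4 + 5k**3 + 5k**2 − 5k − 6 = (−(1/7)k − 29/49)(−7k**3 − 6k**2 + 37k − 24) + ((330/49)k**2 + (660/49)k − 990/49)
  −7k**3 − 6k**2 + 37k − 24 = (−(343/330)k + 196/165)((330/49)k**2 + (660/49)k − 990/49) + (0)
Last nonzero remainder: (330/49)k**2 + (660/49)k − 990/49. Dividing through by 330/49 gives the monic gcd k**2 + 2k − 3.

k**2 + 2k − 3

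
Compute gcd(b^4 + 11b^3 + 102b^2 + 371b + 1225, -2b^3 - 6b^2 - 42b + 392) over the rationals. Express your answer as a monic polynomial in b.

Repeated division with remainder:
  b^4 + 11b^3 + 102b^2 + 371b + 1225 = (-(1/2)b - 4)(-2b^3 - 6b^2 - 42b + 392) + (57b^2 + 399b + 2793)
  -2b^3 - 6b^2 - 42b + 392 = (-(2/57)b + 8/57)(57b^2 + 399b + 2793) + (0)
Last nonzero remainder: 57b^2 + 399b + 2793. Dividing through by 57 gives the monic gcd b^2 + 7b + 49.

b^2 + 7b + 49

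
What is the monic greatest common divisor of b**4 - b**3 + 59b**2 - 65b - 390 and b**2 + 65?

Apply the Euclidean algorithm:
  b**4 - b**3 + 59b**2 - 65b - 390 = (b**2 - b - 6)(b**2 + 65) + (0)
The last nonzero remainder b**2 + 65 is already monic.

b**2 + 65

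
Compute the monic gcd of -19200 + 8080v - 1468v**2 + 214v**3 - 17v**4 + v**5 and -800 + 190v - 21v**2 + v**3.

80 - 11v + v**2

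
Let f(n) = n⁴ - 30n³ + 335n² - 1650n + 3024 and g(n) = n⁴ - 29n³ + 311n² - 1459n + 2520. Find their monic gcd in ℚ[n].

Euclidean algorithm in ℚ[n]:
  n⁴ - 30n³ + 335n² - 1650n + 3024 = (n⁴ - 29n³ + 311n² - 1459n + 2520) + (-n³ + 24n² - 191n + 504)
  n⁴ - 29n³ + 311n² - 1459n + 2520 = (-n + 5)(-n³ + 24n² - 191n + 504) + (0)
Last nonzero remainder: -n³ + 24n² - 191n + 504. Dividing through by -1 gives the monic gcd n³ - 24n² + 191n - 504.

n³ - 24n² + 191n - 504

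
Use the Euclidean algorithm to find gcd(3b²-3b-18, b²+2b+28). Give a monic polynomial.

Repeated division with remainder:
  3b²-3b-18 = (3)(b²+2b+28) + (-9b-102)
  b²+2b+28 = (-(1/9)b+28/27)(-9b-102) + (1204/9)
  -9b-102 = (-(81/1204)b-459/602)(1204/9) + (0)
The last nonzero remainder is the constant 1204/9, so the polynomials are coprime and gcd = 1.

1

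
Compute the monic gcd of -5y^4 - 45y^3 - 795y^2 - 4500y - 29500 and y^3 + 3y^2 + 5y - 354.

y^2 + 9y + 59

Euclidean algorithm in ℚ[y]:
  -5y^4 - 45y^3 - 795y^2 - 4500y - 29500 = (-5y - 30)(y^3 + 3y^2 + 5y - 354) + (-680y^2 - 6120y - 40120)
  y^3 + 3y^2 + 5y - 354 = (-(1/680)y + 3/340)(-680y^2 - 6120y - 40120) + (0)
Last nonzero remainder: -680y^2 - 6120y - 40120. Dividing through by -680 gives the monic gcd y^2 + 9y + 59.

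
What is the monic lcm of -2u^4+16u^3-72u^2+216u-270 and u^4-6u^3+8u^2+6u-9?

Apply the Euclidean algorithm:
  -2u^4+16u^3-72u^2+216u-270 = (-2)(u^4-6u^3+8u^2+6u-9) + (4u^3-56u^2+228u-288)
  u^4-6u^3+8u^2+6u-9 = ((1/4)u+2)(4u^3-56u^2+228u-288) + (63u^2-378u+567)
  4u^3-56u^2+228u-288 = ((4/63)u-32/63)(63u^2-378u+567) + (0)
Last nonzero remainder: 63u^2-378u+567. Dividing through by 63 gives the monic gcd u^2-6u+9.
Then lcm(f, g) = f·g / gcd(f, g); expanding and making the result monic gives the answer.

u^6-8u^5+35u^4-100u^3+99u^2+108u-135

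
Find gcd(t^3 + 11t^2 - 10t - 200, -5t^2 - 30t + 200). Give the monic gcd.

t^2 + 6t - 40

By polynomial division,
  t^3 + 11t^2 - 10t - 200 = (-(1/5)t - 1)(-5t^2 - 30t + 200) + (0)
Last nonzero remainder: -5t^2 - 30t + 200. Dividing through by -5 gives the monic gcd t^2 + 6t - 40.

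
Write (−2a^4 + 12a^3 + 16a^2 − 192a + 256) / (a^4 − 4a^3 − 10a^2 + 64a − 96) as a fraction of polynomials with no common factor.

Apply the Euclidean algorithm:
  −2a^4 + 12a^3 + 16a^2 − 192a + 256 = (−2)(a^4 − 4a^3 − 10a^2 + 64a − 96) + (4a^3 − 4a^2 − 64a + 64)
  a^4 − 4a^3 − 10a^2 + 64a − 96 = ((1/4)a − 3/4)(4a^3 − 4a^2 − 64a + 64) + (3a^2 − 48)
  4a^3 − 4a^2 − 64a + 64 = ((4/3)a − 4/3)(3a^2 − 48) + (0)
Last nonzero remainder: 3a^2 − 48. Dividing through by 3 gives the monic gcd a^2 − 16.
Cancel a^2 − 16 from numerator and denominator to get the reduced form.

(−2a^2 + 12a − 16)/(a^2 − 4a + 6)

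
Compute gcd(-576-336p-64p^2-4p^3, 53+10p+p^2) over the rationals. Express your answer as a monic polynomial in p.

1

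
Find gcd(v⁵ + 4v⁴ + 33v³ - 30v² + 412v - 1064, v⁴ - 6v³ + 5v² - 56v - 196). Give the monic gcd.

Repeated division with remainder:
  v⁵ + 4v⁴ + 33v³ - 30v² + 412v - 1064 = (v + 10)(v⁴ - 6v³ + 5v² - 56v - 196) + (88v³ - 24v² + 1168v + 896)
  v⁴ - 6v³ + 5v² - 56v - 196 = ((1/88)v - 63/968)(88v³ - 24v² + 1168v + 896) + (-(1190/121)v² + (1190/121)v - 16660/121)
  88v³ - 24v² + 1168v + 896 = (-(5324/595)v - 3872/595)(-(1190/121)v² + (1190/121)v - 16660/121) + (0)
Last nonzero remainder: -(1190/121)v² + (1190/121)v - 16660/121. Dividing through by -1190/121 gives the monic gcd v² - v + 14.

v² - v + 14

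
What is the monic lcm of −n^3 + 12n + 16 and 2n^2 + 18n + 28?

n^4 + 7n^3 − 12n^2 − 100n − 112

Euclidean algorithm in ℚ[n]:
  −n^3 + 12n + 16 = (−(1/2)n + 9/2)(2n^2 + 18n + 28) + (−55n − 110)
  2n^2 + 18n + 28 = (−(2/55)n − 14/55)(−55n − 110) + (0)
Last nonzero remainder: −55n − 110. Dividing through by −55 gives the monic gcd n + 2.
Then lcm(f, g) = f·g / gcd(f, g); expanding and making the result monic gives the answer.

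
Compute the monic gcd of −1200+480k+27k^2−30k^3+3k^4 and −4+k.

−4+k

Euclidean algorithm in ℚ[k]:
  3k^4−30k^3+27k^2+480k−1200 = (3k^3−18k^2−45k+300)(k−4) + (0)
The last nonzero remainder k−4 is already monic.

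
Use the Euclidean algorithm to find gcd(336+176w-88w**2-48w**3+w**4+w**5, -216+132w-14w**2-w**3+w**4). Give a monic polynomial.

Repeated division with remainder:
  w**5+w**4-48w**3-88w**2+176w+336 = (w+2)(w**4-w**3-14w**2+132w-216) + (-32w**3-192w**2+128w+768)
  w**4-w**3-14w**2+132w-216 = (-(1/32)w+7/32)(-32w**3-192w**2+128w+768) + (32w**2+128w-384)
  -32w**3-192w**2+128w+768 = (-w-2)(32w**2+128w-384) + (0)
Last nonzero remainder: 32w**2+128w-384. Dividing through by 32 gives the monic gcd w**2+4w-12.

-12+4w+w**2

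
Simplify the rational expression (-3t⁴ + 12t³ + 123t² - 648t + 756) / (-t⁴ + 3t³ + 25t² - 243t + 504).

(3t² - 24t + 36)/(t² - 7t + 24)

By polynomial division,
  -3t⁴ + 12t³ + 123t² - 648t + 756 = (3)(-t⁴ + 3t³ + 25t² - 243t + 504) + (3t³ + 48t² + 81t - 756)
  -t⁴ + 3t³ + 25t² - 243t + 504 = (-(1/3)t + 19/3)(3t³ + 48t² + 81t - 756) + (-252t² - 1008t + 5292)
  3t³ + 48t² + 81t - 756 = (-(1/84)t - 1/7)(-252t² - 1008t + 5292) + (0)
Last nonzero remainder: -252t² - 1008t + 5292. Dividing through by -252 gives the monic gcd t² + 4t - 21.
Cancel t² + 4t - 21 from numerator and denominator to get the reduced form.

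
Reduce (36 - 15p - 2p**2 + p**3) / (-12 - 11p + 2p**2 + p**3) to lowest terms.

Euclidean algorithm in ℚ[p]:
  p**3 - 2p**2 - 15p + 36 = (p**3 + 2p**2 - 11p - 12) + (-4p**2 - 4p + 48)
  p**3 + 2p**2 - 11p - 12 = (-(1/4)p - 1/4)(-4p**2 - 4p + 48) + (0)
Last nonzero remainder: -4p**2 - 4p + 48. Dividing through by -4 gives the monic gcd p**2 + p - 12.
Cancel p**2 + p - 12 from numerator and denominator to get the reduced form.

(-3 + p)/(1 + p)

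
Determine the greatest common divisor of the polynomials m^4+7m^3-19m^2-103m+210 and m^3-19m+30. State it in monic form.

m^3-19m+30

Euclidean algorithm in ℚ[m]:
  m^4+7m^3-19m^2-103m+210 = (m+7)(m^3-19m+30) + (0)
The last nonzero remainder m^3-19m+30 is already monic.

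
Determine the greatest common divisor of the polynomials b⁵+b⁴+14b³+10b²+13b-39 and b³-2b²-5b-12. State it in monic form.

Euclidean algorithm in ℚ[b]:
  b⁵+b⁴+14b³+10b²+13b-39 = (b²+3b+25)(b³-2b²-5b-12) + (87b²+174b+261)
  b³-2b²-5b-12 = ((1/87)b-4/87)(87b²+174b+261) + (0)
Last nonzero remainder: 87b²+174b+261. Dividing through by 87 gives the monic gcd b²+2b+3.

b²+2b+3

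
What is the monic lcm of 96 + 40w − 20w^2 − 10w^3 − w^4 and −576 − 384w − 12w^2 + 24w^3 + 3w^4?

384 + 64w − 120w^2 − 20w^3 + 6w^4 + w^5

Repeated division with remainder:
  −w^4 − 10w^3 − 20w^2 + 40w + 96 = (−1/3)(3w^4 + 24w^3 − 12w^2 − 384w − 576) + (−2w^3 − 24w^2 − 88w − 96)
  3w^4 + 24w^3 − 12w^2 − 384w − 576 = (−(3/2)w + 6)(−2w^3 − 24w^2 − 88w − 96) + (0)
Last nonzero remainder: −2w^3 − 24w^2 − 88w − 96. Dividing through by −2 gives the monic gcd w^3 + 12w^2 + 44w + 48.
Then lcm(f, g) = f·g / gcd(f, g); expanding and making the result monic gives the answer.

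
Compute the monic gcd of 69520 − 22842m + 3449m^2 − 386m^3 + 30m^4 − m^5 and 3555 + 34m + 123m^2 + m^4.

79 − m + m^2

By polynomial division,
  −m^5 + 30m^4 − 386m^3 + 3449m^2 − 22842m + 69520 = (−m + 30)(m^4 + 123m^2 + 34m + 3555) + (−263m^3 − 207m^2 − 20307m − 37130)
  m^4 + 123m^2 + 34m + 3555 = (−(1/263)m + 207/69169)(−263m^3 − 207m^2 − 20307m − 37130) + ((3209895/69169)m^2 − (3209895/69169)m + 253581705/69169)
  −263m^3 − 207m^2 − 20307m − 37130 = (−(18191447/3209895)m − 6501886/641979)((3209895/69169)m^2 − (3209895/69169)m + 253581705/69169) + (0)
Last nonzero remainder: (3209895/69169)m^2 − (3209895/69169)m + 253581705/69169. Dividing through by 3209895/69169 gives the monic gcd m^2 − m + 79.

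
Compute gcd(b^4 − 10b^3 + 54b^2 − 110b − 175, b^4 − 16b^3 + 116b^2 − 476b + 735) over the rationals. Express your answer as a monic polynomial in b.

By polynomial division,
  b^4 − 10b^3 + 54b^2 − 110b − 175 = (b^4 − 16b^3 + 116b^2 − 476b + 735) + (6b^3 − 62b^2 + 366b − 910)
  b^4 − 16b^3 + 116b^2 − 476b + 735 = ((1/6)b − 17/18)(6b^3 − 62b^2 + 366b − 910) + (−(32/9)b^2 + (64/3)b − 1120/9)
  6b^3 − 62b^2 + 366b − 910 = (−(27/16)b + 117/16)(−(32/9)b^2 + (64/3)b − 1120/9) + (0)
Last nonzero remainder: −(32/9)b^2 + (64/3)b − 1120/9. Dividing through by −32/9 gives the monic gcd b^2 − 6b + 35.

b^2 − 6b + 35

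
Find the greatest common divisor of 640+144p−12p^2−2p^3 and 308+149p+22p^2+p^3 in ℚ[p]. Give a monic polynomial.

Euclidean algorithm in ℚ[p]:
  −2p^3−12p^2+144p+640 = (−2)(p^3+22p^2+149p+308) + (32p^2+442p+1256)
  p^3+22p^2+149p+308 = ((1/32)p+131/512)(32p^2+442p+1256) + (−(855/256)p−855/64)
  32p^2+442p+1256 = (−(8192/855)p−80384/855)(−(855/256)p−855/64) + (0)
Last nonzero remainder: −(855/256)p−855/64. Dividing through by −855/256 gives the monic gcd p+4.

4+p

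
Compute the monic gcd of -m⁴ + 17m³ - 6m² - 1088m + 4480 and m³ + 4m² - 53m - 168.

Euclidean algorithm in ℚ[m]:
  -m⁴ + 17m³ - 6m² - 1088m + 4480 = (-m + 21)(m³ + 4m² - 53m - 168) + (-143m² - 143m + 8008)
  m³ + 4m² - 53m - 168 = (-(1/143)m - 3/143)(-143m² - 143m + 8008) + (0)
Last nonzero remainder: -143m² - 143m + 8008. Dividing through by -143 gives the monic gcd m² + m - 56.

m² + m - 56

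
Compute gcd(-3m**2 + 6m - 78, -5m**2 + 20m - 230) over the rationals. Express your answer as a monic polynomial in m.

By polynomial division,
  -3m**2 + 6m - 78 = (3/5)(-5m**2 + 20m - 230) + (-6m + 60)
  -5m**2 + 20m - 230 = ((5/6)m + 5)(-6m + 60) + (-530)
  -6m + 60 = ((3/265)m - 6/53)(-530) + (0)
The last nonzero remainder is the constant -530, so the polynomials are coprime and gcd = 1.

1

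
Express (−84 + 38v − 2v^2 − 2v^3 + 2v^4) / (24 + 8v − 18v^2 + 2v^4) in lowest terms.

(7 − 2v + v^2)/(−2 − v + v^2)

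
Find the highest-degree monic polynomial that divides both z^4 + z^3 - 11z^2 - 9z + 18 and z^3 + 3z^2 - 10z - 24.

z^2 - z - 6

Euclidean algorithm in ℚ[z]:
  z^4 + z^3 - 11z^2 - 9z + 18 = (z - 2)(z^3 + 3z^2 - 10z - 24) + (5z^2 - 5z - 30)
  z^3 + 3z^2 - 10z - 24 = ((1/5)z + 4/5)(5z^2 - 5z - 30) + (0)
Last nonzero remainder: 5z^2 - 5z - 30. Dividing through by 5 gives the monic gcd z^2 - z - 6.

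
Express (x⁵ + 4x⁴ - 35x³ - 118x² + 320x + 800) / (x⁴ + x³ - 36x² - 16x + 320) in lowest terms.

Euclidean algorithm in ℚ[x]:
  x⁵ + 4x⁴ - 35x³ - 118x² + 320x + 800 = (x + 3)(x⁴ + x³ - 36x² - 16x + 320) + (-2x³ + 6x² + 48x - 160)
  x⁴ + x³ - 36x² - 16x + 320 = (-(1/2)x - 2)(-2x³ + 6x² + 48x - 160) + (0)
Last nonzero remainder: -2x³ + 6x² + 48x - 160. Dividing through by -2 gives the monic gcd x³ - 3x² - 24x + 80.
Cancel x³ - 3x² - 24x + 80 from numerator and denominator to get the reduced form.

(x² + 7x + 10)/(x + 4)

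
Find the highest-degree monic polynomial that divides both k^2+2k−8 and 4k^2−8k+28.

Repeated division with remainder:
  k^2+2k−8 = (1/4)(4k^2−8k+28) + (4k−15)
  4k^2−8k+28 = (k+7/4)(4k−15) + (217/4)
  4k−15 = ((16/217)k−60/217)(217/4) + (0)
The last nonzero remainder is the constant 217/4, so the polynomials are coprime and gcd = 1.

1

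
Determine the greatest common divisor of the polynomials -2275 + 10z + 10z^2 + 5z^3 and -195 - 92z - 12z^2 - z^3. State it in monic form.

65 + 9z + z^2

By polynomial division,
  5z^3 + 10z^2 + 10z - 2275 = (-5)(-z^3 - 12z^2 - 92z - 195) + (-50z^2 - 450z - 3250)
  -z^3 - 12z^2 - 92z - 195 = ((1/50)z + 3/50)(-50z^2 - 450z - 3250) + (0)
Last nonzero remainder: -50z^2 - 450z - 3250. Dividing through by -50 gives the monic gcd z^2 + 9z + 65.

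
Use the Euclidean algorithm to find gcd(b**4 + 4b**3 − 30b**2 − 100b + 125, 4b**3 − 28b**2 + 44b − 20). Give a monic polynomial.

b**2 − 6b + 5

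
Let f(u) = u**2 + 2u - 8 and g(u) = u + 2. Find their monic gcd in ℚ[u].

1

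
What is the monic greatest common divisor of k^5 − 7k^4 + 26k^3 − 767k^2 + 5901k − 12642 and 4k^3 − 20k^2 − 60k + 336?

By polynomial division,
  k^5 − 7k^4 + 26k^3 − 767k^2 + 5901k − 12642 = ((1/4)k^2 − (1/2)k + 31/4)(4k^3 − 20k^2 − 60k + 336) + (−726k^2 + 6534k − 15246)
  4k^3 − 20k^2 − 60k + 336 = (−(2/363)k − 8/363)(−726k^2 + 6534k − 15246) + (0)
Last nonzero remainder: −726k^2 + 6534k − 15246. Dividing through by −726 gives the monic gcd k^2 − 9k + 21.

k^2 − 9k + 21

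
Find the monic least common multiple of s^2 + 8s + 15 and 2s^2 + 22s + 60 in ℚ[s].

s^3 + 14s^2 + 63s + 90

Euclidean algorithm in ℚ[s]:
  s^2 + 8s + 15 = (1/2)(2s^2 + 22s + 60) + (−3s − 15)
  2s^2 + 22s + 60 = (−(2/3)s − 4)(−3s − 15) + (0)
Last nonzero remainder: −3s − 15. Dividing through by −3 gives the monic gcd s + 5.
Then lcm(f, g) = f·g / gcd(f, g); expanding and making the result monic gives the answer.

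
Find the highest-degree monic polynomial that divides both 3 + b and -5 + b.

By polynomial division,
  b + 3 = (b - 5) + (8)
  b - 5 = ((1/8)b - 5/8)(8) + (0)
The last nonzero remainder is the constant 8, so the polynomials are coprime and gcd = 1.

1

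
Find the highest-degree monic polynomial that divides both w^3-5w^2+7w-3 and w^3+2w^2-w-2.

w-1

Repeated division with remainder:
  w^3-5w^2+7w-3 = (w^3+2w^2-w-2) + (-7w^2+8w-1)
  w^3+2w^2-w-2 = (-(1/7)w-22/49)(-7w^2+8w-1) + ((120/49)w-120/49)
  -7w^2+8w-1 = (-(343/120)w+49/120)((120/49)w-120/49) + (0)
Last nonzero remainder: (120/49)w-120/49. Dividing through by 120/49 gives the monic gcd w-1.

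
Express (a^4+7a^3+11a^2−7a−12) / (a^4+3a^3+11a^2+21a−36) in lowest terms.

(a^2+5a+4)/(a^2+a+12)

By polynomial division,
  a^4+7a^3+11a^2−7a−12 = (a^4+3a^3+11a^2+21a−36) + (4a^3−28a+24)
  a^4+3a^3+11a^2+21a−36 = ((1/4)a+3/4)(4a^3−28a+24) + (18a^2+36a−54)
  4a^3−28a+24 = ((2/9)a−4/9)(18a^2+36a−54) + (0)
Last nonzero remainder: 18a^2+36a−54. Dividing through by 18 gives the monic gcd a^2+2a−3.
Cancel a^2+2a−3 from numerator and denominator to get the reduced form.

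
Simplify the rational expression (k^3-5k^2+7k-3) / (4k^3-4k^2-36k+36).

(k-1)/(4k+12)

Apply the Euclidean algorithm:
  k^3-5k^2+7k-3 = (1/4)(4k^3-4k^2-36k+36) + (-4k^2+16k-12)
  4k^3-4k^2-36k+36 = (-k-3)(-4k^2+16k-12) + (0)
Last nonzero remainder: -4k^2+16k-12. Dividing through by -4 gives the monic gcd k^2-4k+3.
Cancel k^2-4k+3 from numerator and denominator to get the reduced form.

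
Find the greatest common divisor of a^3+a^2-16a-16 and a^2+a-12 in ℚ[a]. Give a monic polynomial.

a+4

Euclidean algorithm in ℚ[a]:
  a^3+a^2-16a-16 = (a)(a^2+a-12) + (-4a-16)
  a^2+a-12 = (-(1/4)a+3/4)(-4a-16) + (0)
Last nonzero remainder: -4a-16. Dividing through by -4 gives the monic gcd a+4.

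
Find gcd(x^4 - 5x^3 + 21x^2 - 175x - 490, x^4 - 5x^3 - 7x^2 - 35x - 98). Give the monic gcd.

By polynomial division,
  x^4 - 5x^3 + 21x^2 - 175x - 490 = (x^4 - 5x^3 - 7x^2 - 35x - 98) + (28x^2 - 140x - 392)
  x^4 - 5x^3 - 7x^2 - 35x - 98 = ((1/28)x^2 + 1/4)(28x^2 - 140x - 392) + (0)
Last nonzero remainder: 28x^2 - 140x - 392. Dividing through by 28 gives the monic gcd x^2 - 5x - 14.

x^2 - 5x - 14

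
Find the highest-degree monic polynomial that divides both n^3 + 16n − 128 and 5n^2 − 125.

1

Euclidean algorithm in ℚ[n]:
  n^3 + 16n − 128 = ((1/5)n)(5n^2 − 125) + (41n − 128)
  5n^2 − 125 = ((5/41)n + 640/1681)(41n − 128) + (−128205/1681)
  41n − 128 = (−(68921/128205)n + 215168/128205)(−128205/1681) + (0)
The last nonzero remainder is the constant −128205/1681, so the polynomials are coprime and gcd = 1.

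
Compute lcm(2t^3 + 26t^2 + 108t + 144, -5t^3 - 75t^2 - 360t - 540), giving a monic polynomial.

t^4 + 19t^3 + 132t^2 + 396t + 432

Euclidean algorithm in ℚ[t]:
  2t^3 + 26t^2 + 108t + 144 = (-2/5)(-5t^3 - 75t^2 - 360t - 540) + (-4t^2 - 36t - 72)
  -5t^3 - 75t^2 - 360t - 540 = ((5/4)t + 15/2)(-4t^2 - 36t - 72) + (0)
Last nonzero remainder: -4t^2 - 36t - 72. Dividing through by -4 gives the monic gcd t^2 + 9t + 18.
Then lcm(f, g) = f·g / gcd(f, g); expanding and making the result monic gives the answer.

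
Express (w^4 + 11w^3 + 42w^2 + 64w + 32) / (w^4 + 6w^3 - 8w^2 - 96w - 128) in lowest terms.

(w + 1)/(w - 4)

Euclidean algorithm in ℚ[w]:
  w^4 + 11w^3 + 42w^2 + 64w + 32 = (w^4 + 6w^3 - 8w^2 - 96w - 128) + (5w^3 + 50w^2 + 160w + 160)
  w^4 + 6w^3 - 8w^2 - 96w - 128 = ((1/5)w - 4/5)(5w^3 + 50w^2 + 160w + 160) + (0)
Last nonzero remainder: 5w^3 + 50w^2 + 160w + 160. Dividing through by 5 gives the monic gcd w^3 + 10w^2 + 32w + 32.
Cancel w^3 + 10w^2 + 32w + 32 from numerator and denominator to get the reduced form.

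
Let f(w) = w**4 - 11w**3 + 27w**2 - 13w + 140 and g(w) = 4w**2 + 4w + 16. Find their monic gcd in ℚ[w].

Euclidean algorithm in ℚ[w]:
  w**4 - 11w**3 + 27w**2 - 13w + 140 = ((1/4)w**2 - 3w + 35/4)(4w**2 + 4w + 16) + (0)
Last nonzero remainder: 4w**2 + 4w + 16. Dividing through by 4 gives the monic gcd w**2 + w + 4.

w**2 + w + 4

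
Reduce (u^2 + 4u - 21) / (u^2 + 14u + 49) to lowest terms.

(u - 3)/(u + 7)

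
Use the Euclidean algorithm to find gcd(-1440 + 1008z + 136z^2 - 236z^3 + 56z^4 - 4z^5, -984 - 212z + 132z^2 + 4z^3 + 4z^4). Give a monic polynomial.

Apply the Euclidean algorithm:
  -4z^5 + 56z^4 - 236z^3 + 136z^2 + 1008z - 1440 = (-z + 15)(4z^4 + 4z^3 + 132z^2 - 212z - 984) + (-164z^3 - 2056z^2 + 3204z + 13320)
  4z^4 + 4z^3 + 132z^2 - 212z - 984 = (-(1/41)z + 473/1681)(-164z^3 - 2056z^2 + 3204z + 13320) + ((1325744/1681)z^2 - (1325744/1681)z - 7954464/1681)
  -164z^3 - 2056z^2 + 3204z + 13320 = (-(68921/331436)z - 932955/331436)((1325744/1681)z^2 - (1325744/1681)z - 7954464/1681) + (0)
Last nonzero remainder: (1325744/1681)z^2 - (1325744/1681)z - 7954464/1681. Dividing through by 1325744/1681 gives the monic gcd z^2 - z - 6.

-6 - z + z^2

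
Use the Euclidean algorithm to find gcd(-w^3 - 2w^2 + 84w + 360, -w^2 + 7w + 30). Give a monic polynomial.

w - 10

By polynomial division,
  -w^3 - 2w^2 + 84w + 360 = (w + 9)(-w^2 + 7w + 30) + (-9w + 90)
  -w^2 + 7w + 30 = ((1/9)w + 1/3)(-9w + 90) + (0)
Last nonzero remainder: -9w + 90. Dividing through by -9 gives the monic gcd w - 10.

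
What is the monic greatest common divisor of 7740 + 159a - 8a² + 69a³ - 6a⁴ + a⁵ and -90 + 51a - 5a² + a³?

45 - 3a + a²

Euclidean algorithm in ℚ[a]:
  a⁵ - 6a⁴ + 69a³ - 8a² + 159a + 7740 = (a² - a + 13)(a³ - 5a² + 51a - 90) + (198a² - 594a + 8910)
  a³ - 5a² + 51a - 90 = ((1/198)a - 1/99)(198a² - 594a + 8910) + (0)
Last nonzero remainder: 198a² - 594a + 8910. Dividing through by 198 gives the monic gcd a² - 3a + 45.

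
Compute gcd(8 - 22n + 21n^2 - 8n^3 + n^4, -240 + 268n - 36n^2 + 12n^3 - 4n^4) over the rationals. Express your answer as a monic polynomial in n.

Repeated division with remainder:
  n^4 - 8n^3 + 21n^2 - 22n + 8 = (-1/4)(-4n^4 + 12n^3 - 36n^2 + 268n - 240) + (-5n^3 + 12n^2 + 45n - 52)
  -4n^4 + 12n^3 - 36n^2 + 268n - 240 = ((4/5)n - 12/25)(-5n^3 + 12n^2 + 45n - 52) + (-(1656/25)n^2 + (1656/5)n - 6624/25)
  -5n^3 + 12n^2 + 45n - 52 = ((125/1656)n + 325/1656)(-(1656/25)n^2 + (1656/5)n - 6624/25) + (0)
Last nonzero remainder: -(1656/25)n^2 + (1656/5)n - 6624/25. Dividing through by -1656/25 gives the monic gcd n^2 - 5n + 4.

4 - 5n + n^2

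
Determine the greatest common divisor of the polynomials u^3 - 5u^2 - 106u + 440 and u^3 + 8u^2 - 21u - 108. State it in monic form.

u - 4

By polynomial division,
  u^3 - 5u^2 - 106u + 440 = (u^3 + 8u^2 - 21u - 108) + (-13u^2 - 85u + 548)
  u^3 + 8u^2 - 21u - 108 = (-(1/13)u - 19/169)(-13u^2 - 85u + 548) + ((1960/169)u - 7840/169)
  -13u^2 - 85u + 548 = (-(2197/1960)u - 23153/1960)((1960/169)u - 7840/169) + (0)
Last nonzero remainder: (1960/169)u - 7840/169. Dividing through by 1960/169 gives the monic gcd u - 4.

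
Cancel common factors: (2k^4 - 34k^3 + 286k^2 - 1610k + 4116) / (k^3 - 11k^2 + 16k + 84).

(2k^2 - 8k + 98)/(k + 2)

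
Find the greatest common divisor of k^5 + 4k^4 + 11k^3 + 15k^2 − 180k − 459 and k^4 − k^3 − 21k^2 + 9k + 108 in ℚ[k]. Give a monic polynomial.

k^3 + 3k^2 − 9k − 27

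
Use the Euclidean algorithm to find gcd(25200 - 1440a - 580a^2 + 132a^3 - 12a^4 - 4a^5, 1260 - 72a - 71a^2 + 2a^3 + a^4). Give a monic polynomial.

Apply the Euclidean algorithm:
  -4a^5 - 12a^4 + 132a^3 - 580a^2 - 1440a + 25200 = (-4a - 4)(a^4 + 2a^3 - 71a^2 - 72a + 1260) + (-144a^3 - 1152a^2 + 3312a + 30240)
  a^4 + 2a^3 - 71a^2 - 72a + 1260 = (-(1/144)a + 1/24)(-144a^3 - 1152a^2 + 3312a + 30240) + (0)
Last nonzero remainder: -144a^3 - 1152a^2 + 3312a + 30240. Dividing through by -144 gives the monic gcd a^3 + 8a^2 - 23a - 210.

-210 - 23a + 8a^2 + a^3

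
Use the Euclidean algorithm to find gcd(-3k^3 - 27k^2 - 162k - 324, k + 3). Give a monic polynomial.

k + 3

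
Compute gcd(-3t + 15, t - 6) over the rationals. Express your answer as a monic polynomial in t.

By polynomial division,
  -3t + 15 = (-3)(t - 6) + (-3)
  t - 6 = (-(1/3)t + 2)(-3) + (0)
The last nonzero remainder is the constant -3, so the polynomials are coprime and gcd = 1.

1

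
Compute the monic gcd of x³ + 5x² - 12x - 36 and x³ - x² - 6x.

By polynomial division,
  x³ + 5x² - 12x - 36 = (x³ - x² - 6x) + (6x² - 6x - 36)
  x³ - x² - 6x = ((1/6)x)(6x² - 6x - 36) + (0)
Last nonzero remainder: 6x² - 6x - 36. Dividing through by 6 gives the monic gcd x² - x - 6.

x² - x - 6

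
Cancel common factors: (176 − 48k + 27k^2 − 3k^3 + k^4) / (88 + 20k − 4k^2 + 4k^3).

(16 + k^2)/(8 + 4k)

Repeated division with remainder:
  k^4 − 3k^3 + 27k^2 − 48k + 176 = ((1/4)k − 1/2)(4k^3 − 4k^2 + 20k + 88) + (20k^2 − 60k + 220)
  4k^3 − 4k^2 + 20k + 88 = ((1/5)k + 2/5)(20k^2 − 60k + 220) + (0)
Last nonzero remainder: 20k^2 − 60k + 220. Dividing through by 20 gives the monic gcd k^2 − 3k + 11.
Cancel k^2 − 3k + 11 from numerator and denominator to get the reduced form.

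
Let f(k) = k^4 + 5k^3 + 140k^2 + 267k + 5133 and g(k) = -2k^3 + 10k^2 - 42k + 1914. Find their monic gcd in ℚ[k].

k^2 + 6k + 87

Euclidean algorithm in ℚ[k]:
  k^4 + 5k^3 + 140k^2 + 267k + 5133 = (-(1/2)k - 5)(-2k^3 + 10k^2 - 42k + 1914) + (169k^2 + 1014k + 14703)
  -2k^3 + 10k^2 - 42k + 1914 = (-(2/169)k + 22/169)(169k^2 + 1014k + 14703) + (0)
Last nonzero remainder: 169k^2 + 1014k + 14703. Dividing through by 169 gives the monic gcd k^2 + 6k + 87.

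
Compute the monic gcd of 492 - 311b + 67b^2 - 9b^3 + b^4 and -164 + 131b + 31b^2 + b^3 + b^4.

41 - 2b + b^2

By polynomial division,
  b^4 - 9b^3 + 67b^2 - 311b + 492 = (b^4 + b^3 + 31b^2 + 131b - 164) + (-10b^3 + 36b^2 - 442b + 656)
  b^4 + b^3 + 31b^2 + 131b - 164 = (-(1/10)b - 23/50)(-10b^3 + 36b^2 - 442b + 656) + ((84/25)b^2 - (168/25)b + 3444/25)
  -10b^3 + 36b^2 - 442b + 656 = (-(125/42)b + 100/21)((84/25)b^2 - (168/25)b + 3444/25) + (0)
Last nonzero remainder: (84/25)b^2 - (168/25)b + 3444/25. Dividing through by 84/25 gives the monic gcd b^2 - 2b + 41.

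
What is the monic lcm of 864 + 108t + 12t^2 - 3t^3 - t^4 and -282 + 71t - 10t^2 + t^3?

-40608 - 1620t - 996t^2 + 81t^3 + 23t^4 - t^5 + t^6

Apply the Euclidean algorithm:
  -t^4 - 3t^3 + 12t^2 + 108t + 864 = (-t - 13)(t^3 - 10t^2 + 71t - 282) + (-47t^2 + 749t - 2802)
  t^3 - 10t^2 + 71t - 282 = (-(1/47)t - 279/2209)(-47t^2 + 749t - 2802) + ((234116/2209)t - 1404696/2209)
  -47t^2 + 749t - 2802 = (-(103823/234116)t + 1031603/234116)((234116/2209)t - 1404696/2209) + (0)
Last nonzero remainder: (234116/2209)t - 1404696/2209. Dividing through by 234116/2209 gives the monic gcd t - 6.
Then lcm(f, g) = f·g / gcd(f, g); expanding and making the result monic gives the answer.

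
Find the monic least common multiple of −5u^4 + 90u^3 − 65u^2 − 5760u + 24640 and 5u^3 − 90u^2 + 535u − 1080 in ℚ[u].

By polynomial division,
  −5u^4 + 90u^3 − 65u^2 − 5760u + 24640 = (−u)(5u^3 − 90u^2 + 535u − 1080) + (470u^2 − 6840u + 24640)
  5u^3 − 90u^2 + 535u − 1080 = ((1/94)u − 81/2209)(470u^2 − 6840u + 24640) + ((48735/2209)u − 389880/2209)
  470u^2 − 6840u + 24640 = ((207646/9747)u − 1360744/9747)((48735/2209)u − 389880/2209) + (0)
Last nonzero remainder: (48735/2209)u − 389880/2209. Dividing through by 48735/2209 gives the monic gcd u − 8.
Then lcm(f, g) = f·g / gcd(f, g); expanding and making the result monic gives the answer.

u^6 − 28u^5 + 220u^4 + 536u^3 − 16097u^2 + 80384u − 133056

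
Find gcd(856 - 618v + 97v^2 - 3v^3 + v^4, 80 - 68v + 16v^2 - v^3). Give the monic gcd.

Repeated division with remainder:
  v^4 - 3v^3 + 97v^2 - 618v + 856 = (-v - 13)(-v^3 + 16v^2 - 68v + 80) + (237v^2 - 1422v + 1896)
  -v^3 + 16v^2 - 68v + 80 = (-(1/237)v + 10/237)(237v^2 - 1422v + 1896) + (0)
Last nonzero remainder: 237v^2 - 1422v + 1896. Dividing through by 237 gives the monic gcd v^2 - 6v + 8.

8 - 6v + v^2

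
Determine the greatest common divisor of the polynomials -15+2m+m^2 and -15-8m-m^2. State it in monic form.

5+m

Apply the Euclidean algorithm:
  m^2+2m-15 = (-1)(-m^2-8m-15) + (-6m-30)
  -m^2-8m-15 = ((1/6)m+1/2)(-6m-30) + (0)
Last nonzero remainder: -6m-30. Dividing through by -6 gives the monic gcd m+5.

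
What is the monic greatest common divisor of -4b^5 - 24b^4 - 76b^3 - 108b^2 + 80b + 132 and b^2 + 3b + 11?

b^2 + 3b + 11

By polynomial division,
  -4b^5 - 24b^4 - 76b^3 - 108b^2 + 80b + 132 = (-4b^3 - 12b^2 + 4b + 12)(b^2 + 3b + 11) + (0)
The last nonzero remainder b^2 + 3b + 11 is already monic.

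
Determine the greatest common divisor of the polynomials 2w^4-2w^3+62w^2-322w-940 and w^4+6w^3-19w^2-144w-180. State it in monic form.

w^2-3w-10

Repeated division with remainder:
  2w^4-2w^3+62w^2-322w-940 = (2)(w^4+6w^3-19w^2-144w-180) + (-14w^3+100w^2-34w-580)
  w^4+6w^3-19w^2-144w-180 = (-(1/14)w-46/49)(-14w^3+100w^2-34w-580) + ((3550/49)w^2-(10650/49)w-35500/49)
  -14w^3+100w^2-34w-580 = (-(343/1775)w+1421/1775)((3550/49)w^2-(10650/49)w-35500/49) + (0)
Last nonzero remainder: (3550/49)w^2-(10650/49)w-35500/49. Dividing through by 3550/49 gives the monic gcd w^2-3w-10.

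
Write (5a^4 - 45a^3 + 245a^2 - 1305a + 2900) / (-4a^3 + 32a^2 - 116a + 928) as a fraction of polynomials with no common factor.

(-5a^2 + 45a - 100)/(4a - 32)

Euclidean algorithm in ℚ[a]:
  5a^4 - 45a^3 + 245a^2 - 1305a + 2900 = (-(5/4)a + 5/4)(-4a^3 + 32a^2 - 116a + 928) + (60a^2 + 1740)
  -4a^3 + 32a^2 - 116a + 928 = (-(1/15)a + 8/15)(60a^2 + 1740) + (0)
Last nonzero remainder: 60a^2 + 1740. Dividing through by 60 gives the monic gcd a^2 + 29.
Cancel a^2 + 29 from numerator and denominator to get the reduced form.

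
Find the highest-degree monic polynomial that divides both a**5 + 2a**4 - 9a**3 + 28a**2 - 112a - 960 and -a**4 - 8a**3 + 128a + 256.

Repeated division with remainder:
  a**5 + 2a**4 - 9a**3 + 28a**2 - 112a - 960 = (-a + 6)(-a**4 - 8a**3 + 128a + 256) + (39a**3 + 156a**2 - 624a - 2496)
  -a**4 - 8a**3 + 128a + 256 = (-(1/39)a - 4/39)(39a**3 + 156a**2 - 624a - 2496) + (0)
Last nonzero remainder: 39a**3 + 156a**2 - 624a - 2496. Dividing through by 39 gives the monic gcd a**3 + 4a**2 - 16a - 64.

a**3 + 4a**2 - 16a - 64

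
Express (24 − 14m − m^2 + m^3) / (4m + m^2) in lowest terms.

(6 − 5m + m^2)/(m)

By polynomial division,
  m^3 − m^2 − 14m + 24 = (m − 5)(m^2 + 4m) + (6m + 24)
  m^2 + 4m = ((1/6)m)(6m + 24) + (0)
Last nonzero remainder: 6m + 24. Dividing through by 6 gives the monic gcd m + 4.
Cancel m + 4 from numerator and denominator to get the reduced form.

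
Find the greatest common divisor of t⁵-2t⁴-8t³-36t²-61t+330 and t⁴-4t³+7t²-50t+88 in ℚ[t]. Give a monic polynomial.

Repeated division with remainder:
  t⁵-2t⁴-8t³-36t²-61t+330 = (t+2)(t⁴-4t³+7t²-50t+88) + (-7t³-49t+154)
  t⁴-4t³+7t²-50t+88 = (-(1/7)t+4/7)(-7t³-49t+154) + (0)
Last nonzero remainder: -7t³-49t+154. Dividing through by -7 gives the monic gcd t³+7t-22.

t³+7t-22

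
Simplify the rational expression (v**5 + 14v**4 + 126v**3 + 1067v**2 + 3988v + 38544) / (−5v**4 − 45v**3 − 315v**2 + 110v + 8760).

(−v**3 − 7v**2 − 4v − 528)/(5v**2 + 10v − 120)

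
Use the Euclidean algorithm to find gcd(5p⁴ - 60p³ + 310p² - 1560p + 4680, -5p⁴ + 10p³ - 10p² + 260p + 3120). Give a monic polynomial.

p³ - 6p² + 26p - 156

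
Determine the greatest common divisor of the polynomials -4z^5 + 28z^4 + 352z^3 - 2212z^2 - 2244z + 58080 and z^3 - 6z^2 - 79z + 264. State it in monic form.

z^2 - 3z - 88

Apply the Euclidean algorithm:
  -4z^5 + 28z^4 + 352z^3 - 2212z^2 - 2244z + 58080 = (-4z^2 + 4z + 60)(z^3 - 6z^2 - 79z + 264) + (-480z^2 + 1440z + 42240)
  z^3 - 6z^2 - 79z + 264 = (-(1/480)z + 1/160)(-480z^2 + 1440z + 42240) + (0)
Last nonzero remainder: -480z^2 + 1440z + 42240. Dividing through by -480 gives the monic gcd z^2 - 3z - 88.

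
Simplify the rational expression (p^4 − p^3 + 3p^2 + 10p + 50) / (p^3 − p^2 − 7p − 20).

(p^2 − 4p + 10)/(p − 4)

By polynomial division,
  p^4 − p^3 + 3p^2 + 10p + 50 = (p)(p^3 − p^2 − 7p − 20) + (10p^2 + 30p + 50)
  p^3 − p^2 − 7p − 20 = ((1/10)p − 2/5)(10p^2 + 30p + 50) + (0)
Last nonzero remainder: 10p^2 + 30p + 50. Dividing through by 10 gives the monic gcd p^2 + 3p + 5.
Cancel p^2 + 3p + 5 from numerator and denominator to get the reduced form.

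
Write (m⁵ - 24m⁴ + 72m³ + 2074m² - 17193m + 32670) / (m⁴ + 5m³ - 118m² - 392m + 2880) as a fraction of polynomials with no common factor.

(m³ - 25m² + 187m - 363)/(m² + 4m - 32)

Euclidean algorithm in ℚ[m]:
  m⁵ - 24m⁴ + 72m³ + 2074m² - 17193m + 32670 = (m - 29)(m⁴ + 5m³ - 118m² - 392m + 2880) + (335m³ - 956m² - 31441m + 116190)
  m⁴ + 5m³ - 118m² - 392m + 2880 = ((1/335)m + 2631/112225)(335m³ - 956m² - 31441m + 116190) + (-(194579/112225)m² - (194579/112225)m + 3502422/22445)
  335m³ - 956m² - 31441m + 116190 = (-(37595375/194579)m + 144882475/194579)(-(194579/112225)m² - (194579/112225)m + 3502422/22445) + (0)
Last nonzero remainder: -(194579/112225)m² - (194579/112225)m + 3502422/22445. Dividing through by -194579/112225 gives the monic gcd m² + m - 90.
Cancel m² + m - 90 from numerator and denominator to get the reduced form.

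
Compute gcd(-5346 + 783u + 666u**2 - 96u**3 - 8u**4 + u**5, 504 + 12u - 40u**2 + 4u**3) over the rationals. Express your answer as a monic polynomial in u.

-18 - 3u + u**2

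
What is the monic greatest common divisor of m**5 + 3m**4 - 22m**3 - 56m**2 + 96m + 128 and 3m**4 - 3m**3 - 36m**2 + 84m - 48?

m**2 + 2m - 8

Repeated division with remainder:
  m**5 + 3m**4 - 22m**3 - 56m**2 + 96m + 128 = ((1/3)m + 4/3)(3m**4 - 3m**3 - 36m**2 + 84m - 48) + (-6m**3 - 36m**2 + 192)
  3m**4 - 3m**3 - 36m**2 + 84m - 48 = (-(1/2)m + 7/2)(-6m**3 - 36m**2 + 192) + (90m**2 + 180m - 720)
  -6m**3 - 36m**2 + 192 = (-(1/15)m - 4/15)(90m**2 + 180m - 720) + (0)
Last nonzero remainder: 90m**2 + 180m - 720. Dividing through by 90 gives the monic gcd m**2 + 2m - 8.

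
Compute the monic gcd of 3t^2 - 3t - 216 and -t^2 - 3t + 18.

1

Apply the Euclidean algorithm:
  3t^2 - 3t - 216 = (-3)(-t^2 - 3t + 18) + (-12t - 162)
  -t^2 - 3t + 18 = ((1/12)t - 7/8)(-12t - 162) + (-495/4)
  -12t - 162 = ((16/165)t + 72/55)(-495/4) + (0)
The last nonzero remainder is the constant -495/4, so the polynomials are coprime and gcd = 1.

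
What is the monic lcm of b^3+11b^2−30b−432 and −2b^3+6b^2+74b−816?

b^5−100b^3+459b^2+3222b−22032

Apply the Euclidean algorithm:
  b^3+11b^2−30b−432 = (−1/2)(−2b^3+6b^2+74b−816) + (14b^2+7b−840)
  −2b^3+6b^2+74b−816 = (−(1/7)b+1/2)(14b^2+7b−840) + (−(99/2)b−396)
  14b^2+7b−840 = (−(28/99)b+70/33)(−(99/2)b−396) + (0)
Last nonzero remainder: −(99/2)b−396. Dividing through by −99/2 gives the monic gcd b+8.
Then lcm(f, g) = f·g / gcd(f, g); expanding and making the result monic gives the answer.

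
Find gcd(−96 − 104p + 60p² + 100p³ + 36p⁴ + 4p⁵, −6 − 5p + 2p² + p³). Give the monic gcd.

3 + 4p + p²

By polynomial division,
  4p⁵ + 36p⁴ + 100p³ + 60p² − 104p − 96 = (4p² + 28p + 64)(p³ + 2p² − 5p − 6) + (96p² + 384p + 288)
  p³ + 2p² − 5p − 6 = ((1/96)p − 1/48)(96p² + 384p + 288) + (0)
Last nonzero remainder: 96p² + 384p + 288. Dividing through by 96 gives the monic gcd p² + 4p + 3.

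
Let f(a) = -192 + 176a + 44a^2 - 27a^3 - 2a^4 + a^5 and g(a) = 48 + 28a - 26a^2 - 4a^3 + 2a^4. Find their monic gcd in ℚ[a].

-12 - a + a^2

Euclidean algorithm in ℚ[a]:
  a^5 - 2a^4 - 27a^3 + 44a^2 + 176a - 192 = ((1/2)a)(2a^4 - 4a^3 - 26a^2 + 28a + 48) + (-14a^3 + 30a^2 + 152a - 192)
  2a^4 - 4a^3 - 26a^2 + 28a + 48 = (-(1/7)a - 1/49)(-14a^3 + 30a^2 + 152a - 192) + (-(180/49)a^2 + (180/49)a + 2160/49)
  -14a^3 + 30a^2 + 152a - 192 = ((343/90)a - 196/45)(-(180/49)a^2 + (180/49)a + 2160/49) + (0)
Last nonzero remainder: -(180/49)a^2 + (180/49)a + 2160/49. Dividing through by -180/49 gives the monic gcd a^2 - a - 12.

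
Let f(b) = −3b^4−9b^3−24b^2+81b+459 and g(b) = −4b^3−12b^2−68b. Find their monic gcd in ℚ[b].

Repeated division with remainder:
  −3b^4−9b^3−24b^2+81b+459 = ((3/4)b)(−4b^3−12b^2−68b) + (27b^2+81b+459)
  −4b^3−12b^2−68b = (−(4/27)b)(27b^2+81b+459) + (0)
Last nonzero remainder: 27b^2+81b+459. Dividing through by 27 gives the monic gcd b^2+3b+17.

b^2+3b+17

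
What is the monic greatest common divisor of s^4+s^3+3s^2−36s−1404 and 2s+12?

s+6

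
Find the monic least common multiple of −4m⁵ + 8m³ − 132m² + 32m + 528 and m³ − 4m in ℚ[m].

m⁶ − 2m⁴ + 33m³ − 8m² − 132m

By polynomial division,
  −4m⁵ + 8m³ − 132m² + 32m + 528 = (−4m² − 8)(m³ − 4m) + (−132m² + 528)
  m³ − 4m = (−(1/132)m)(−132m² + 528) + (0)
Last nonzero remainder: −132m² + 528. Dividing through by −132 gives the monic gcd m² − 4.
Then lcm(f, g) = f·g / gcd(f, g); expanding and making the result monic gives the answer.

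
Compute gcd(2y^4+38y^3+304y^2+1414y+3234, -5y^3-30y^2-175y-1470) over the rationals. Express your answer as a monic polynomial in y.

By polynomial division,
  2y^4+38y^3+304y^2+1414y+3234 = (-(2/5)y-26/5)(-5y^3-30y^2-175y-1470) + (78y^2-84y-4410)
  -5y^3-30y^2-175y-1470 = (-(5/78)y-230/507)(78y^2-84y-4410) + (-(83790/169)y-586530/169)
  78y^2-84y-4410 = (-(2197/13965)y+169/133)(-(83790/169)y-586530/169) + (0)
Last nonzero remainder: -(83790/169)y-586530/169. Dividing through by -83790/169 gives the monic gcd y+7.

y+7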